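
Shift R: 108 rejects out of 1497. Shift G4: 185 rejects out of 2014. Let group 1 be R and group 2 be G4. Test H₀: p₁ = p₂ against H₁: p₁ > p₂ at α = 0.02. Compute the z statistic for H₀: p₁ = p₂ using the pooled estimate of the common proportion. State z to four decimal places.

z = -2.0887

p̂₁ = 108/1497 = 0.072144, p̂₂ = 185/2014 = 0.091857.
Pooled p̂ = (108+185)/(1497+2014) = 293/3511 = 0.083452.
SE = √(p̂(1−p̂)(1/n₁+1/n₂)) = √(0.083452·0.916548·0.00116453) = √(8.90721e-05) = 0.009438.
z = (0.072144 − 0.091857)/0.009438 = -0.019713/0.009438 = -2.0887.
p-value = P(Z > -2.089) ≈ 0.9816; since p > α = 0.02, fail to reject H₀.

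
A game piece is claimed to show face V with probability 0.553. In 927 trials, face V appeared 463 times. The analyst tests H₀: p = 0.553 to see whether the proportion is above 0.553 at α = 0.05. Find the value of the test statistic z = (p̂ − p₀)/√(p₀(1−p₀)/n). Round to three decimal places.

p̂ = 463/927 = 0.49946.
Under H₀, SE = √(0.553·0.447/927) = √(0.000266657) = 0.01633.
z = (0.49946 − 0.553)/0.01633 = -0.05354/0.01633 = -3.279.
p-value = P(Z > -3.279) ≈ 0.9995; since p > α = 0.05, fail to reject H₀.

z = -3.279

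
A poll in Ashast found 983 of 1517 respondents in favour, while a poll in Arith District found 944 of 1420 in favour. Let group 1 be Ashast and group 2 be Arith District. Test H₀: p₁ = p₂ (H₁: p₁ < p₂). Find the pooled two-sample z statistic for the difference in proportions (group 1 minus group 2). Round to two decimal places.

p̂₁ = 983/1517 ≈ 0.6480, p̂₂ = 944/1420 ≈ 0.6648.
Pooled p̂ = (983+944)/(1517+1420) = 1927/2937 = 0.6561.
SE = √(p̂(1−p̂)(1/n₁+1/n₂)) = √(0.6561·0.3439·0.00136342) = √(0.000307628) = 0.0175.
z = (0.6480 − 0.6648)/0.0175 = -0.0168/0.0175 = -0.96.

z = -0.96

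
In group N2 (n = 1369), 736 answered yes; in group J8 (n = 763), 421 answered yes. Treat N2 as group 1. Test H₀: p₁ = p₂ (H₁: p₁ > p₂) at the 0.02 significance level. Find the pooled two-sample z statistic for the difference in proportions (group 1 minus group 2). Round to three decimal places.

p̂₁ = 736/1369 ≈ 0.53762, p̂₂ = 421/763 ≈ 0.55177.
Pooled p̂ = (736+421)/(1369+763) = 1157/2132 = 0.54268.
SE = √(0.248178 × 0.00204108) = 0.02251.
z = (0.53762 − 0.55177)/0.02251 = -0.01415/0.02251 = -0.629.
p-value = P(Z > -0.629) ≈ 0.7352; since p > α = 0.02, fail to reject H₀.

z = -0.629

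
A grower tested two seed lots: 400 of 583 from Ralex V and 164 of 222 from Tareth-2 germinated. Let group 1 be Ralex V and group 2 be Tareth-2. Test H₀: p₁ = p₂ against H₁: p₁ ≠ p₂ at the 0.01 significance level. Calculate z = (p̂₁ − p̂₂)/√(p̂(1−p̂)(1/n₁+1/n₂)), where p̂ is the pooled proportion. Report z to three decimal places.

z = -1.457

p̂₁ = 400/583 = 0.68611, p̂₂ = 164/222 = 0.73874.
Pooled p̂ = (400+164)/(583+222) = 564/805 = 0.70062.
SE = √(0.209751 × 0.00621977) = 0.03612.
z = (0.68611 − 0.73874)/0.03612 = -0.05263/0.03612 = -1.457.
Two-sided p-value ≈ 2·Φ(−1.457) = 0.1451, so at α = 0.01 we fail to reject H₀.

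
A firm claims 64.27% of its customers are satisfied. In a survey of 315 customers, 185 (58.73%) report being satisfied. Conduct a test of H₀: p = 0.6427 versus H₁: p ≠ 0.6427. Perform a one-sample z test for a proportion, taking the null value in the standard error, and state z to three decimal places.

z = -2.052

p̂ = 185/315 ≈ 0.58730.
SE = √(p₀(1−p₀)/n) = √(0.22964/315) = 0.02700.
z = (0.58730 − 0.6427)/0.02700 = -0.05540/0.02700 = -2.052.
Two-sided p-value ≈ 2·Φ(−2.052) = 0.0402.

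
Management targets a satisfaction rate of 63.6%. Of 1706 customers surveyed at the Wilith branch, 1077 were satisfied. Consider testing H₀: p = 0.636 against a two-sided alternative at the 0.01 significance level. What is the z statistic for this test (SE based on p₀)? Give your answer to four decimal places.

p̂ = 1077/1706 = 0.631301.
Under H₀, SE = √(0.636·0.364/1706) = √(0.0001357) = 0.011649.
z = (0.631301 − 0.636)/0.011649 = -0.004699/0.011649 = -0.4034.
p-value = 2·P(Z > 0.403) ≈ 0.6867; since p > α = 0.01, fail to reject H₀.

z = -0.4034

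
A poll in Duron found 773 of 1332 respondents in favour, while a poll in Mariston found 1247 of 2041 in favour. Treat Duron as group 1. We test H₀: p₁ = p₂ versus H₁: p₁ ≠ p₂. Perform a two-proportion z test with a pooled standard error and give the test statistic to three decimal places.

z = -1.775

p̂₁ = 773/1332 = 0.580330, p̂₂ = 1247/2041 = 0.610975.
Pooled p̂ = (773+1247)/(1332+2041) = 2020/3373 = 0.598873.
SE = √(p̂(1−p̂)(1/n₁+1/n₂)) = √(0.598873·0.401127·0.00124071) = √(0.000298048) = 0.017264.
z = (0.580330 − 0.610975)/0.017264 = -0.030645/0.017264 = -1.775.
p-value = 2·P(Z > 1.775) ≈ 0.0759.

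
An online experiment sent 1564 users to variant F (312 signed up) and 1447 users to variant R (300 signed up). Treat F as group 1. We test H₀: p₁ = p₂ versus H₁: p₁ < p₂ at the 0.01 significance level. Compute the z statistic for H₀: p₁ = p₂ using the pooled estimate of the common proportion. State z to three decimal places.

z = -0.534

p̂₁ = 312/1564 = 0.19949, p̂₂ = 300/1447 = 0.20733.
Pooled p̂ = (312+300)/(1564+1447) = 612/3011 = 0.20325.
SE = √(0.161942 × 0.00133047) = 0.01468.
z = (0.19949 − 0.20733)/0.01468 = -0.00784/0.01468 = -0.534.
p-value = P(Z < -0.534) ≈ 0.2967. With α = 0.01, fail to reject H₀.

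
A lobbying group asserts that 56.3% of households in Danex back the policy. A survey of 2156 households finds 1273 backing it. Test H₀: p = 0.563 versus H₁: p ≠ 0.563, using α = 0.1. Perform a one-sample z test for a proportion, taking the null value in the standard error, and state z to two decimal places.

p̂ = 1273/2156 = 0.59045.
Under H₀, SE = √(0.563·0.437/2156) = √(0.000114115) = 0.01068.
z = (0.59045 − 0.563)/0.01068 = 0.02745/0.01068 = 2.57.
p-value = 2·P(Z > 2.569) ≈ 0.0102. With α = 0.1, reject H₀.

z = 2.57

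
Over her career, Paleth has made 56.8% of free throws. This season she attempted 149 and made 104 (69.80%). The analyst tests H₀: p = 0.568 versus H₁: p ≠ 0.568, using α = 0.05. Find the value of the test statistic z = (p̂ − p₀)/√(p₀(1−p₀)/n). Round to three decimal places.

z = 3.203

p̂ = 104/149 = 0.69799.
Under H₀, SE = √(0.568·0.432/149) = √(0.00164682) = 0.04058.
z = (0.69799 − 0.568)/0.04058 = 0.12999/0.04058 = 3.203.
Two-sided p-value ≈ 2·Φ(−3.203) = 0.0014; since p < α = 0.05, reject H₀.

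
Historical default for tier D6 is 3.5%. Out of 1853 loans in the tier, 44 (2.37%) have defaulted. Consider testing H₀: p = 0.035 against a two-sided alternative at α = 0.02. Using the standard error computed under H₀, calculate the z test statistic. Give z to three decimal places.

p̂ = 44/1853 = 0.023745.
Under H₀, SE = √(0.035·0.965/1853) = √(1.82272e-05) = 0.004269.
z = (0.023745 − 0.035)/0.004269 = -0.011255/0.004269 = -2.636.
Two-sided p-value ≈ 2·Φ(−2.636) = 0.0084, so at α = 0.02 we reject H₀.

z = -2.636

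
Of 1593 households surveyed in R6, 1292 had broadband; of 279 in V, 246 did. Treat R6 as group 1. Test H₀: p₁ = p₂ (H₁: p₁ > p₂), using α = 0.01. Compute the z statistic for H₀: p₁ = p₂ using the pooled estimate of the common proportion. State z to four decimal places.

z = -2.8442

p̂₁ = 1292/1593 = 0.811048, p̂₂ = 246/279 = 0.881720.
Pooled p̂ = (1292+246)/(1593+279) = 1538/1872 = 0.821581.
SE = √(p̂(1−p̂)(1/n₁+1/n₂)) = √(0.821581·0.178419·0.00421198) = √(0.000617415) = 0.024848.
z = (0.811048 − 0.881720)/0.024848 = -0.070672/0.024848 = -2.8442.
p-value = P(Z > -2.844) ≈ 0.9978. With α = 0.01, fail to reject H₀.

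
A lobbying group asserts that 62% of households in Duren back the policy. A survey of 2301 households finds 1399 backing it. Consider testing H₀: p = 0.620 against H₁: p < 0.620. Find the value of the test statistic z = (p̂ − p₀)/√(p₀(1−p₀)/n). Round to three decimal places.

z = -1.186

p̂ = 1399/2301 ≈ 0.60800.
Standard error under H₀: √(0.62×0.38/2301) = 0.01012.
z = (0.60800 − 0.62)/0.01012 = -0.01200/0.01012 = -1.186.
p-value = P(Z < -1.186) ≈ 0.1178.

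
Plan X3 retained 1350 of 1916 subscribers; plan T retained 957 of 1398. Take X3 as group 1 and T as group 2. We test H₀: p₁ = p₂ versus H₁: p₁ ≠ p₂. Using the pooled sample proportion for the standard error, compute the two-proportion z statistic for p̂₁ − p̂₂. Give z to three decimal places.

z = 1.239

p̂₁ = 1350/1916 ≈ 0.70459, p̂₂ = 957/1398 ≈ 0.68455.
Pooled p̂ = (1350+957)/(1916+1398) = 2307/3314 = 0.69614.
SE = √(p̂(1−p̂)(1/n₁+1/n₂)) = √(0.69614·0.30386·0.00123723) = √(0.000261711) = 0.01618.
z = (0.70459 − 0.68455)/0.01618 = 0.02004/0.01618 = 1.239.
Two-sided p-value ≈ 2·Φ(−1.239) = 0.2154.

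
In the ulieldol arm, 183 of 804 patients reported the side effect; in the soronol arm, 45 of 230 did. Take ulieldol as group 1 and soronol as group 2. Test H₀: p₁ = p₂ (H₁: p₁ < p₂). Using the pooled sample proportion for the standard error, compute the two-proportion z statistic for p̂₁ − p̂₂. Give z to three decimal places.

z = 1.031

p̂₁ = 183/804 = 0.22761, p̂₂ = 45/230 = 0.19565.
Pooled p̂ = (183+45)/(804+230) = 228/1034 = 0.22050.
SE = √(0.171881 × 0.00559161) = 0.03100.
z = (0.22761 − 0.19565)/0.03100 = 0.03196/0.03100 = 1.031.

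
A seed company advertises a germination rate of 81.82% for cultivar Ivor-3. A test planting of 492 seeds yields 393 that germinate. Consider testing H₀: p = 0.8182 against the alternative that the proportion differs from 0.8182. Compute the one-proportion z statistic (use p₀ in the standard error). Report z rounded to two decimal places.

z = -1.12

p̂ = 393/492 ≈ 0.79878.
Standard error under H₀: √(0.8182×0.1818/492) = 0.01739.
z = (0.79878 − 0.8182)/0.01739 = -0.01942/0.01739 = -1.12.
p-value = 2·P(Z > 1.117) ≈ 0.2641.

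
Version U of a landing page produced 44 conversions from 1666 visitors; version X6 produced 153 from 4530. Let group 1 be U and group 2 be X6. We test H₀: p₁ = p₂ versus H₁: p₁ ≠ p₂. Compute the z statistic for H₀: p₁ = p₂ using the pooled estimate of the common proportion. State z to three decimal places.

p̂₁ = 44/1666 = 0.026411, p̂₂ = 153/4530 = 0.033775.
Pooled p̂ = (44+153)/(1666+4530) = 197/6196 = 0.031795.
SE = √(p̂(1−p̂)(1/n₁+1/n₂)) = √(0.031795·0.968205·0.000820991) = √(2.52732e-05) = 0.005027.
z = (0.026411 − 0.033775)/0.005027 = -0.007364/0.005027 = -1.465.
p-value = 2·P(Z > 1.465) ≈ 0.1430.

z = -1.465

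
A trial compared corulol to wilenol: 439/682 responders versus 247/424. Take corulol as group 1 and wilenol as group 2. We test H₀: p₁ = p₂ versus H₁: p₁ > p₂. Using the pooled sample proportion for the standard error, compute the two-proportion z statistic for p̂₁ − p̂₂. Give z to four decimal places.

p̂₁ = 439/682 = 0.6436950, p̂₂ = 247/424 = 0.5825472.
Pooled p̂ = (439+247)/(682+424) = 686/1106 = 0.6202532.
SE = √(0.235539 × 0.00382477) = 0.0300147.
z = (0.6436950 − 0.5825472)/0.0300147 = 0.0611478/0.0300147 = 2.0373.

z = 2.0373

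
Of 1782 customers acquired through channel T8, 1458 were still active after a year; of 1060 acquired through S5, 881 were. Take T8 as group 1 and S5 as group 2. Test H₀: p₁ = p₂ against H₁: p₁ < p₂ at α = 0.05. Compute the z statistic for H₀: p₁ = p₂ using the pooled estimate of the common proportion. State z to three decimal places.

z = -0.875

p̂₁ = 1458/1782 = 0.81818, p̂₂ = 881/1060 = 0.83113.
Pooled p̂ = (1458+881)/(1782+1060) = 2339/2842 = 0.82301.
SE = √(0.145663 × 0.00150456) = 0.01480.
z = (0.81818 − 0.83113)/0.01480 = -0.01295/0.01480 = -0.875.
p-value = P(Z < -0.875) ≈ 0.1908; since p > α = 0.05, fail to reject H₀.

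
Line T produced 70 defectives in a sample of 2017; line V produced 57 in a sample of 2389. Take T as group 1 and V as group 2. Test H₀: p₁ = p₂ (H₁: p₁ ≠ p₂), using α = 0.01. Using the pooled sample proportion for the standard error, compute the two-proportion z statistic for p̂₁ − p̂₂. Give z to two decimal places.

z = 2.14

p̂₁ = 70/2017 = 0.03471, p̂₂ = 57/2389 = 0.02386.
Pooled p̂ = (70+57)/(2017+2389) = 127/4406 = 0.02882.
SE = √(p̂(1−p̂)(1/n₁+1/n₂)) = √(0.02882·0.97118·0.000914371) = √(2.55964e-05) = 0.00506.
z = (0.03471 − 0.02386)/0.00506 = 0.01085/0.00506 = 2.14.
Two-sided p-value ≈ 2·Φ(−2.144) = 0.0321, so at α = 0.01 we fail to reject H₀.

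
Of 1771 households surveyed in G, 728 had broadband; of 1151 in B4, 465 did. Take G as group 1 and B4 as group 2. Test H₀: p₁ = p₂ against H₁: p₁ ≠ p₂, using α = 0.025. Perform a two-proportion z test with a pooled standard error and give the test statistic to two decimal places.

p̂₁ = 728/1771 ≈ 0.4111, p̂₂ = 465/1151 ≈ 0.4040.
Pooled p̂ = (728+465)/(1771+1151) = 1193/2922 = 0.4083.
SE = √(p̂(1−p̂)(1/n₁+1/n₂)) = √(0.4083·0.5917·0.00143346) = √(0.000346307) = 0.0186.
z = (0.4111 − 0.4040)/0.0186 = 0.0071/0.0186 = 0.38.
Two-sided p-value ≈ 2·Φ(−0.380) = 0.7040, so at α = 0.025 we fail to reject H₀.

z = 0.38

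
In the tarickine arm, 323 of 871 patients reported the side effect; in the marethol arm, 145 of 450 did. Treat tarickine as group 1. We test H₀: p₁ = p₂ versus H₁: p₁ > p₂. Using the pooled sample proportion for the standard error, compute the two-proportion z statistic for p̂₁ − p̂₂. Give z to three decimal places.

p̂₁ = 323/871 ≈ 0.37084, p̂₂ = 145/450 ≈ 0.32222.
Pooled p̂ = (323+145)/(871+450) = 468/1321 = 0.35428.
SE = √(p̂(1−p̂)(1/n₁+1/n₂)) = √(0.35428·0.64572·0.00337033) = √(0.000771012) = 0.02777.
z = (0.37084 − 0.32222)/0.02777 = 0.04862/0.02777 = 1.751.
p-value = P(Z > 1.751) ≈ 0.0400.

z = 1.751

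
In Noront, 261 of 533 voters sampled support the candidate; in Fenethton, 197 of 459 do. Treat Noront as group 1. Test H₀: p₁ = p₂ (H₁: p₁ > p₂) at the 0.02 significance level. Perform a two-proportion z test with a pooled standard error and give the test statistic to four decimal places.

p̂₁ = 261/533 ≈ 0.489681, p̂₂ = 197/459 ≈ 0.429194.
Pooled p̂ = (261+197)/(533+459) = 458/992 = 0.461694.
SE = √(0.248533 × 0.00405482) = 0.031745.
z = (0.489681 − 0.429194)/0.031745 = 0.060487/0.031745 = 1.9054.
p-value = P(Z > 1.905) ≈ 0.0284, so at α = 0.02 we fail to reject H₀.

z = 1.9054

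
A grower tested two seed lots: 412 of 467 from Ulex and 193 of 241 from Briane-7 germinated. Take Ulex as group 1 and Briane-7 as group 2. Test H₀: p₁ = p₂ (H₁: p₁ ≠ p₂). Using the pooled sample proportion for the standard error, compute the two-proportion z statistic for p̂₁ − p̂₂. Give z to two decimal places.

z = 2.91

p̂₁ = 412/467 = 0.8822, p̂₂ = 193/241 = 0.8008.
Pooled p̂ = (412+193)/(467+241) = 605/708 = 0.8545.
SE = √(p̂(1−p̂)(1/n₁+1/n₂)) = √(0.8545·0.1455·0.00629071) = √(0.000782034) = 0.0280.
z = (0.8822 − 0.8008)/0.0280 = 0.0814/0.0280 = 2.91.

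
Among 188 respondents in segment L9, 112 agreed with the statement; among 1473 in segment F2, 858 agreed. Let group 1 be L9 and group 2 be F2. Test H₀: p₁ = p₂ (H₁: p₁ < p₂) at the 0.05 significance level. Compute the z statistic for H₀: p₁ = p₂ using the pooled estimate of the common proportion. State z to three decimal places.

p̂₁ = 112/188 ≈ 0.59574, p̂₂ = 858/1473 ≈ 0.58248.
Pooled p̂ = (112+858)/(188+1473) = 970/1661 = 0.58399.
SE = √(p̂(1−p̂)(1/n₁+1/n₂)) = √(0.58399·0.41601·0.00599804) = √(0.0014572) = 0.03817.
z = (0.59574 − 0.58248)/0.03817 = 0.01326/0.03817 = 0.347.
p-value = P(Z < 0.347) ≈ 0.6358. With α = 0.05, fail to reject H₀.

z = 0.347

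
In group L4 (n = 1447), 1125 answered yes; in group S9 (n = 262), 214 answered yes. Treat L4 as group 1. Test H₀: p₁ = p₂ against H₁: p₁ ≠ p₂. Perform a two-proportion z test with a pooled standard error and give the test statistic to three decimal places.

z = -1.422

p̂₁ = 1125/1447 = 0.77747, p̂₂ = 214/262 = 0.81679.
Pooled p̂ = (1125+214)/(1447+262) = 1339/1709 = 0.78350.
SE = √(p̂(1−p̂)(1/n₁+1/n₂)) = √(0.78350·0.21650·0.00450788) = √(0.000764664) = 0.02765.
z = (0.77747 − 0.81679)/0.02765 = -0.03932/0.02765 = -1.422.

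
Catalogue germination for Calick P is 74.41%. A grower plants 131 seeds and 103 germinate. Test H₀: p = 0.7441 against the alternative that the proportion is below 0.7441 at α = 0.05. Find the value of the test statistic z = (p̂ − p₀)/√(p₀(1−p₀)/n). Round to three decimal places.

p̂ = 103/131 = 0.78626.
Under H₀, SE = √(0.7441·0.2559/131) = √(0.00145355) = 0.03813.
z = (0.78626 − 0.7441)/0.03813 = 0.04216/0.03813 = 1.106.
p-value = P(Z < 1.106) ≈ 0.8656. With α = 0.05, fail to reject H₀.

z = 1.106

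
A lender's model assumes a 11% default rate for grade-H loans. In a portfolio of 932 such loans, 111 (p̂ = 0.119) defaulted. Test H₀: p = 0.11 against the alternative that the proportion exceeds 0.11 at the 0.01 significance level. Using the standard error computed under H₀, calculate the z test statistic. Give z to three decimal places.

p̂ = 111/932 = 0.11910.
Standard error under H₀: √(0.11×0.89/932) = 0.01025.
z = (0.11910 − 0.11)/0.01025 = 0.00910/0.01025 = 0.888.
p-value = P(Z > 0.888) ≈ 0.1873; since p > α = 0.01, fail to reject H₀.

z = 0.888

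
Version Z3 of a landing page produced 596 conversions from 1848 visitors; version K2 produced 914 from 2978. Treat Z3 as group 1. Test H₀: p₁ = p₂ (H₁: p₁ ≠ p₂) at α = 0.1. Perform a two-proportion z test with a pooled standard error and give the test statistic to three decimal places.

z = 1.136

p̂₁ = 596/1848 ≈ 0.322511, p̂₂ = 914/2978 ≈ 0.306917.
Pooled p̂ = (596+914)/(1848+2978) = 1510/4826 = 0.312889.
SE = √(0.214989 × 0.000876921) = 0.013731.
z = (0.322511 − 0.306917)/0.013731 = 0.015594/0.013731 = 1.136.
p-value = 2·P(Z > 1.136) ≈ 0.2561; since p > α = 0.1, fail to reject H₀.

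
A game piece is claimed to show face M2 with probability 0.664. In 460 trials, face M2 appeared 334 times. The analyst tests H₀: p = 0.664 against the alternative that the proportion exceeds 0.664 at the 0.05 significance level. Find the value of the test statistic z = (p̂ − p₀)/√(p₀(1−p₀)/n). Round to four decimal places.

p̂ = 334/460 ≈ 0.726087.
Under H₀, SE = √(0.664·0.336/460) = √(0.000485009) = 0.022023.
z = (0.726087 − 0.664)/0.022023 = 0.062087/0.022023 = 2.8192.
p-value = P(Z > 2.819) ≈ 0.0024, so at α = 0.05 we reject H₀.

z = 2.8192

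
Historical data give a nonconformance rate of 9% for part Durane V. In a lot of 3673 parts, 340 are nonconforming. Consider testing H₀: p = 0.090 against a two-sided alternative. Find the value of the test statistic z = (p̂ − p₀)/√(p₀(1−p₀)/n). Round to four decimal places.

p̂ = 340/3673 = 0.0925674.
Under H₀, SE = √(0.09·0.91/3673) = √(2.22978e-05) = 0.0047221.
z = (0.0925674 − 0.09)/0.0047221 = 0.0025674/0.0047221 = 0.5437.

z = 0.5437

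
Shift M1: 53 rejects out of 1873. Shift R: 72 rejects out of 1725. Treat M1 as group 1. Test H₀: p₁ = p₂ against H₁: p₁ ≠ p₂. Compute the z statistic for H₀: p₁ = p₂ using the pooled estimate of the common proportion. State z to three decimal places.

z = -2.200

p̂₁ = 53/1873 = 0.02830, p̂₂ = 72/1725 = 0.04174.
Pooled p̂ = (53+72)/(1873+1725) = 125/3598 = 0.03474.
SE = √(0.0335345 × 0.00111361) = 0.00611.
z = (0.02830 − 0.04174)/0.00611 = -0.01344/0.00611 = -2.200.
p-value = 2·P(Z > 2.200) ≈ 0.0278.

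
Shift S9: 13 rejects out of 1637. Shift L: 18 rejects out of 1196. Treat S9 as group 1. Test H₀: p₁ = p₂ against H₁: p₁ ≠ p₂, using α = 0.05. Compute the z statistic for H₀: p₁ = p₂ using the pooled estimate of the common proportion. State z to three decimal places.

z = -1.796

p̂₁ = 13/1637 ≈ 0.0079414, p̂₂ = 18/1196 ≈ 0.0150502.
Pooled p̂ = (13+18)/(1637+1196) = 31/2833 = 0.0109425.
SE = √(0.0108227 × 0.00144699) = 0.0039573.
z = (0.0079414 − 0.0150502)/0.0039573 = -0.0071088/0.0039573 = -1.796.
Two-sided p-value ≈ 2·Φ(−1.796) = 0.0724; since p > α = 0.05, fail to reject H₀.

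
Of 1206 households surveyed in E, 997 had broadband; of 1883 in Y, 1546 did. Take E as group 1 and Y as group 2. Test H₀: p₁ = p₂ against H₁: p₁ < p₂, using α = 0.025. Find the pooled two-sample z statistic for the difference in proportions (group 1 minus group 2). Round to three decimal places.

p̂₁ = 997/1206 ≈ 0.82670, p̂₂ = 1546/1883 ≈ 0.82103.
Pooled p̂ = (997+1546)/(1206+1883) = 2543/3089 = 0.82324.
SE = √(p̂(1−p̂)(1/n₁+1/n₂)) = √(0.82324·0.17676·0.00136025) = √(0.000197935) = 0.01407.
z = (0.82670 − 0.82103)/0.01407 = 0.00567/0.01407 = 0.403.
p-value = P(Z < 0.403) ≈ 0.6565. With α = 0.025, fail to reject H₀.

z = 0.403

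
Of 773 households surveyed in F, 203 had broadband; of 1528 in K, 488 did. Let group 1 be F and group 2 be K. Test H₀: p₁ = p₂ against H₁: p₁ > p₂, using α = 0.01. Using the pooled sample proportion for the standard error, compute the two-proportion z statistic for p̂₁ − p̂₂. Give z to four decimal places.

z = -2.8054

p̂₁ = 203/773 ≈ 0.262613, p̂₂ = 488/1528 ≈ 0.319372.
Pooled p̂ = (203+488)/(773+1528) = 691/2301 = 0.300304.
SE = √(p̂(1−p̂)(1/n₁+1/n₂)) = √(0.300304·0.699696·0.00194811) = √(0.00040934) = 0.020232.
z = (0.262613 − 0.319372)/0.020232 = -0.056759/0.020232 = -2.8054.
p-value = P(Z > -2.805) ≈ 0.9975, so at α = 0.01 we fail to reject H₀.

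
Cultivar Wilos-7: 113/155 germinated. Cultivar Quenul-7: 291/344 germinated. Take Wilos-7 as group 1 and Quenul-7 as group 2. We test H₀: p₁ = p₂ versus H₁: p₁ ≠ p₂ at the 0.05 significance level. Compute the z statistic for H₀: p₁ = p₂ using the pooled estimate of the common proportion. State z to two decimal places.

z = -3.08

p̂₁ = 113/155 ≈ 0.7290, p̂₂ = 291/344 ≈ 0.8459.
Pooled p̂ = (113+291)/(155+344) = 404/499 = 0.8096.
SE = √(p̂(1−p̂)(1/n₁+1/n₂)) = √(0.8096·0.1904·0.00935859) = √(0.00144249) = 0.0380.
z = (0.7290 − 0.8459)/0.0380 = -0.1169/0.0380 = -3.08.
Two-sided p-value ≈ 2·Φ(−3.078) = 0.0021, so at α = 0.05 we reject H₀.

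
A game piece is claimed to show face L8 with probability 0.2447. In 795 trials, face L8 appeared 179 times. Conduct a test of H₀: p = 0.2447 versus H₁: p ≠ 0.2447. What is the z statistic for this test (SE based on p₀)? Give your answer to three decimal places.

z = -1.282

p̂ = 179/795 = 0.225157.
SE = √(p₀(1−p₀)/n) = √(0.18482/795) = 0.015247.
z = (0.225157 − 0.2447)/0.015247 = -0.019543/0.015247 = -1.282.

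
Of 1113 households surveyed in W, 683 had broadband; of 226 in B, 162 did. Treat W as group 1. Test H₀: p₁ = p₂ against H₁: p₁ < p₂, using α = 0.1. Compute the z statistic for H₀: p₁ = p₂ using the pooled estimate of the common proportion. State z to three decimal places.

z = -2.930

p̂₁ = 683/1113 = 0.61366, p̂₂ = 162/226 = 0.71681.
Pooled p̂ = (683+162)/(1113+226) = 845/1339 = 0.63107.
SE = √(p̂(1−p̂)(1/n₁+1/n₂)) = √(0.63107·0.36893·0.00532325) = √(0.00123937) = 0.03520.
z = (0.61366 − 0.71681)/0.03520 = -0.10315/0.03520 = -2.930.
p-value = P(Z < -2.930) ≈ 0.0017; since p < α = 0.1, reject H₀.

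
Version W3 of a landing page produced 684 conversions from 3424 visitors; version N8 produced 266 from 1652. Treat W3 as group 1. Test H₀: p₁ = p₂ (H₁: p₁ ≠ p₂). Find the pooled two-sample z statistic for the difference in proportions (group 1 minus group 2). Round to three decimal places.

z = 3.316

p̂₁ = 684/3424 = 0.199766, p̂₂ = 266/1652 = 0.161017.
Pooled p̂ = (684+266)/(3424+1652) = 950/5076 = 0.187155.
SE = √(0.152128 × 0.000897383) = 0.011684.
z = (0.199766 − 0.161017)/0.011684 = 0.038749/0.011684 = 3.316.
Two-sided p-value ≈ 2·Φ(−3.316) = 0.0009.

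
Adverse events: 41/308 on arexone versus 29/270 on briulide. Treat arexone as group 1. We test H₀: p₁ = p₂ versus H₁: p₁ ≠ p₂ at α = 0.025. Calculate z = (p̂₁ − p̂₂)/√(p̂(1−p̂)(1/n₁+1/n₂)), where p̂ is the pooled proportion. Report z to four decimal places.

p̂₁ = 41/308 = 0.1331169, p̂₂ = 29/270 = 0.1074074.
Pooled p̂ = (41+29)/(308+270) = 70/578 = 0.1211073.
SE = √(0.10644 × 0.00695046) = 0.0271994.
z = (0.1331169 − 0.1074074)/0.0271994 = 0.0257095/0.0271994 = 0.9452.
Two-sided p-value ≈ 2·Φ(−0.945) = 0.3445. With α = 0.025, fail to reject H₀.

z = 0.9452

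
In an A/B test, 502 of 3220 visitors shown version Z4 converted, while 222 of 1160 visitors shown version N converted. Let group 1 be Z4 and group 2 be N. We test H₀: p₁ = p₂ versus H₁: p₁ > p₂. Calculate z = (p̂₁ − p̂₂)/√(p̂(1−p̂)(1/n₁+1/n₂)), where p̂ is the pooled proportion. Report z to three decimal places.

z = -2.789

p̂₁ = 502/3220 ≈ 0.15590, p̂₂ = 222/1160 ≈ 0.19138.
Pooled p̂ = (502+222)/(3220+1160) = 724/4380 = 0.16530.
SE = √(0.137974 × 0.00117263) = 0.01272.
z = (0.15590 − 0.19138)/0.01272 = -0.03548/0.01272 = -2.789.
p-value = P(Z > -2.789) ≈ 0.9974.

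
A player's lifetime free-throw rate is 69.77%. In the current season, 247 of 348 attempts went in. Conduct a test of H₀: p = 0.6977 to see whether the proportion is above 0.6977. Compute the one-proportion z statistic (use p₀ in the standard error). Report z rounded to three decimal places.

p̂ = 247/348 ≈ 0.70977.
SE = √(p₀(1−p₀)/n) = √(0.21091/348) = 0.02462.
z = (0.70977 − 0.6977)/0.02462 = 0.01207/0.02462 = 0.490.

z = 0.490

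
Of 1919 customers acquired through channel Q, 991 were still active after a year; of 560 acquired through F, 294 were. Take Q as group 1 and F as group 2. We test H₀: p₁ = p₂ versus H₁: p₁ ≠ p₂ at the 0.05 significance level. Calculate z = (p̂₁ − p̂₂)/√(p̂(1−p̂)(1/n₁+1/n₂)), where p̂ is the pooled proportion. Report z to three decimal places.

z = -0.358

p̂₁ = 991/1919 = 0.51641, p̂₂ = 294/560 = 0.52500.
Pooled p̂ = (991+294)/(1919+560) = 1285/2479 = 0.51835.
SE = √(0.249663 × 0.00230682) = 0.02400.
z = (0.51641 − 0.52500)/0.02400 = -0.00859/0.02400 = -0.358.
p-value = 2·P(Z > 0.358) ≈ 0.7205. With α = 0.05, fail to reject H₀.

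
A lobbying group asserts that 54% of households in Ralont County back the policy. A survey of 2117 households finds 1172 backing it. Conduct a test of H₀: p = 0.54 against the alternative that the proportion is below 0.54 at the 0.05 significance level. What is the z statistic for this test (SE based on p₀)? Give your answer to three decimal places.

z = 1.257

p̂ = 1172/2117 ≈ 0.55361.
Under H₀, SE = √(0.54·0.46/2117) = √(0.000117336) = 0.01083.
z = (0.55361 − 0.54)/0.01083 = 0.01361/0.01083 = 1.257.
p-value = P(Z < 1.257) ≈ 0.8956, so at α = 0.05 we fail to reject H₀.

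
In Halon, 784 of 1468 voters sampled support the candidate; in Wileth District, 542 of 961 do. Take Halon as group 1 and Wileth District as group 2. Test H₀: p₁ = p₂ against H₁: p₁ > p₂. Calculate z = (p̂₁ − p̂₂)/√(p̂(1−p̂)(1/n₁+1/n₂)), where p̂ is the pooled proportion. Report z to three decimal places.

p̂₁ = 784/1468 = 0.53406, p̂₂ = 542/961 = 0.56400.
Pooled p̂ = (784+542)/(1468+961) = 1326/2429 = 0.54590.
SE = √(0.247893 × 0.00172178) = 0.02066.
z = (0.53406 − 0.56400)/0.02066 = -0.02994/0.02066 = -1.449.
p-value = P(Z > -1.449) ≈ 0.9263.

z = -1.449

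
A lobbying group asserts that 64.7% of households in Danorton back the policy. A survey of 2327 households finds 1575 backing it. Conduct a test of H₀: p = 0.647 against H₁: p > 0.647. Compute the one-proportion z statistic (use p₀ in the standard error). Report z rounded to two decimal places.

z = 3.01

p̂ = 1575/2327 ≈ 0.6768.
SE = √(p₀(1−p₀)/n) = √(0.22839/2327) = 0.0099.
z = (0.6768 − 0.647)/0.0099 = 0.0298/0.0099 = 3.01.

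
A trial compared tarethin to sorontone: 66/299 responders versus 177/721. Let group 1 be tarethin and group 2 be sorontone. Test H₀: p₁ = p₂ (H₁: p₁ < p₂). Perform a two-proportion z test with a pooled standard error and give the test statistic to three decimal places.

p̂₁ = 66/299 ≈ 0.22074, p̂₂ = 177/721 ≈ 0.24549.
Pooled p̂ = (66+177)/(299+721) = 243/1020 = 0.23824.
SE = √(0.181479 × 0.00473144) = 0.02930.
z = (0.22074 − 0.24549)/0.02930 = -0.02475/0.02930 = -0.845.
p-value = P(Z < -0.845) ≈ 0.1991.

z = -0.845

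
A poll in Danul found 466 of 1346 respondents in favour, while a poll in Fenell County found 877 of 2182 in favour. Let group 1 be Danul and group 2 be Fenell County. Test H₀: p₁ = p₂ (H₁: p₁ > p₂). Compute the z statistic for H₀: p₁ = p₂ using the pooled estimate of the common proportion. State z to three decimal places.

z = -3.311

p̂₁ = 466/1346 = 0.346211, p̂₂ = 877/2182 = 0.401925.
Pooled p̂ = (466+877)/(1346+2182) = 1343/3528 = 0.380669.
SE = √(0.23576 × 0.00120124) = 0.016829.
z = (0.346211 − 0.401925)/0.016829 = -0.055714/0.016829 = -3.311.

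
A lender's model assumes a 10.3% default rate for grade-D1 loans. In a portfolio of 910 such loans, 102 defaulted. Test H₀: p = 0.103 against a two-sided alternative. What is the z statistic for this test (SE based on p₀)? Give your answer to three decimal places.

p̂ = 102/910 = 0.11209.
Standard error under H₀: √(0.103×0.897/910) = 0.01008.
z = (0.11209 − 0.103)/0.01008 = 0.00909/0.01008 = 0.902.

z = 0.902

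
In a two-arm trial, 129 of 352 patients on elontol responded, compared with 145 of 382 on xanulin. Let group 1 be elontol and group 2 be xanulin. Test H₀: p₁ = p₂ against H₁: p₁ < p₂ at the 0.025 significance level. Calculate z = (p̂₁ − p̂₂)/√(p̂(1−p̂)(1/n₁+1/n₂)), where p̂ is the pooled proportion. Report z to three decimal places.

z = -0.367

p̂₁ = 129/352 ≈ 0.36648, p̂₂ = 145/382 ≈ 0.37958.
Pooled p̂ = (129+145)/(352+382) = 274/734 = 0.37330.
SE = √(0.233946 × 0.00545871) = 0.03574.
z = (0.36648 − 0.37958)/0.03574 = -0.01310/0.03574 = -0.367.
p-value = P(Z < -0.367) ≈ 0.3569; since p > α = 0.025, fail to reject H₀.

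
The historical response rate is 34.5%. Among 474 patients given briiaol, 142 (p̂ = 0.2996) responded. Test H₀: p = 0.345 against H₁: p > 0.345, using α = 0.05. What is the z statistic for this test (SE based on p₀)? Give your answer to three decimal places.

p̂ = 142/474 = 0.299578.
Standard error under H₀: √(0.345×0.655/474) = 0.021834.
z = (0.299578 − 0.345)/0.021834 = -0.045422/0.021834 = -2.080.
p-value = P(Z > -2.080) ≈ 0.9813. With α = 0.05, fail to reject H₀.

z = -2.080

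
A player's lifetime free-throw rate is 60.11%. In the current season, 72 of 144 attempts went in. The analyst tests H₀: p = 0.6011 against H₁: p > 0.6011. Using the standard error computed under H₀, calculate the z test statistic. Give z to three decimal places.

p̂ = 72/144 ≈ 0.500000.
Under H₀, SE = √(0.6011·0.3989/144) = √(0.00166513) = 0.040806.
z = (0.500000 − 0.6011)/0.040806 = -0.101100/0.040806 = -2.478.
p-value = P(Z > -2.478) ≈ 0.9934.

z = -2.478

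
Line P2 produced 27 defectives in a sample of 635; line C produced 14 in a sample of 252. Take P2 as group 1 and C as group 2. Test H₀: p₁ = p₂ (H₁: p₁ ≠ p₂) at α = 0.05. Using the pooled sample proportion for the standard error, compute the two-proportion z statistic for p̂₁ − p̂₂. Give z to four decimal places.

p̂₁ = 27/635 = 0.042520, p̂₂ = 14/252 = 0.055556.
Pooled p̂ = (27+14)/(635+252) = 41/887 = 0.046223.
SE = √(0.0440866 × 0.00554306) = 0.015632.
z = (0.042520 − 0.055556)/0.015632 = -0.013036/0.015632 = -0.8339.
p-value = 2·P(Z > 0.834) ≈ 0.4043, so at α = 0.05 we fail to reject H₀.

z = -0.8339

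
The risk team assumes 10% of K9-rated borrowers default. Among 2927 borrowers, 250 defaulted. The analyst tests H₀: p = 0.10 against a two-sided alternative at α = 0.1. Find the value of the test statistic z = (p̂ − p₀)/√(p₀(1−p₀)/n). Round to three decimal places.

z = -2.631

p̂ = 250/2927 ≈ 0.085412.
Under H₀, SE = √(0.1·0.9/2927) = √(3.07482e-05) = 0.005545.
z = (0.085412 − 0.1)/0.005545 = -0.014588/0.005545 = -2.631.
Two-sided p-value ≈ 2·Φ(−2.631) = 0.0085. With α = 0.1, reject H₀.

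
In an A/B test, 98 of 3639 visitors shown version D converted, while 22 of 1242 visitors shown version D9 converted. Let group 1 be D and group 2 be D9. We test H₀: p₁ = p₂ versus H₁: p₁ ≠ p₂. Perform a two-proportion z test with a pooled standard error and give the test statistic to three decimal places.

p̂₁ = 98/3639 ≈ 0.02693, p̂₂ = 22/1242 ≈ 0.01771.
Pooled p̂ = (98+22)/(3639+1242) = 120/4881 = 0.02459.
SE = √(0.0239807 × 0.00107995) = 0.00509.
z = (0.02693 − 0.01771)/0.00509 = 0.00922/0.00509 = 1.811.
Two-sided p-value ≈ 2·Φ(−1.811) = 0.0701.

z = 1.811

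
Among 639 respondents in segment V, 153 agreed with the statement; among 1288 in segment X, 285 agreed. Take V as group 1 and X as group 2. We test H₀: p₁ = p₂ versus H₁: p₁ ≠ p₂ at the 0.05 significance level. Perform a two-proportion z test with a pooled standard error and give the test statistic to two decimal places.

z = 0.90

p̂₁ = 153/639 ≈ 0.23944, p̂₂ = 285/1288 ≈ 0.22127.
Pooled p̂ = (153+285)/(639+1288) = 438/1927 = 0.22730.
SE = √(0.175633 × 0.00234134) = 0.02028.
z = (0.23944 − 0.22127)/0.02028 = 0.01817/0.02028 = 0.90.
p-value = 2·P(Z > 0.896) ≈ 0.3704; since p > α = 0.05, fail to reject H₀.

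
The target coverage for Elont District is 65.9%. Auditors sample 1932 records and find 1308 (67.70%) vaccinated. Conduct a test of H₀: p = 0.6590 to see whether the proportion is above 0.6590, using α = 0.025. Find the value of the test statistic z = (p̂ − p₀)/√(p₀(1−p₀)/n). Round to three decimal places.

p̂ = 1308/1932 ≈ 0.677019.
SE = √(p₀(1−p₀)/n) = √(0.22472/1932) = 0.010785.
z = (0.677019 − 0.659)/0.010785 = 0.018019/0.010785 = 1.671.
p-value = P(Z > 1.671) ≈ 0.0474; since p > α = 0.025, fail to reject H₀.

z = 1.671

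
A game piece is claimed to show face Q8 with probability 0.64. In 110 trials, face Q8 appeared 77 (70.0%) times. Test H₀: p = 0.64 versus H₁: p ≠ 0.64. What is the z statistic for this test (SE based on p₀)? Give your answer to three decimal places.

z = 1.311

p̂ = 77/110 ≈ 0.70000.
Standard error under H₀: √(0.64×0.36/110) = 0.04577.
z = (0.70000 − 0.64)/0.04577 = 0.06000/0.04577 = 1.311.
p-value = 2·P(Z > 1.311) ≈ 0.1899.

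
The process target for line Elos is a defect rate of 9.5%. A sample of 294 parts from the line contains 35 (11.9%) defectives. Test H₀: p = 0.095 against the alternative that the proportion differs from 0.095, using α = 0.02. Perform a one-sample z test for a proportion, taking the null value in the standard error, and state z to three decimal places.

z = 1.406

p̂ = 35/294 = 0.11905.
Standard error under H₀: √(0.095×0.905/294) = 0.01710.
z = (0.11905 − 0.095)/0.01710 = 0.02405/0.01710 = 1.406.
p-value = 2·P(Z > 1.406) ≈ 0.1597, so at α = 0.02 we fail to reject H₀.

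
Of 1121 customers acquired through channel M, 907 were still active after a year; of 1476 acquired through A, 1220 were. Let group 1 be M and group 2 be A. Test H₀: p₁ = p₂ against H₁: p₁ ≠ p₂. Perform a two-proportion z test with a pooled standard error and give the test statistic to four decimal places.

p̂₁ = 907/1121 = 0.8090990, p̂₂ = 1220/1476 = 0.8265583.
Pooled p̂ = (907+1220)/(1121+1476) = 2127/2597 = 0.8190219.
SE = √(0.148225 × 0.00156957) = 0.0152528.
z = (0.8090990 − 0.8265583)/0.0152528 = -0.0174593/0.0152528 = -1.1447.
p-value = 2·P(Z > 1.145) ≈ 0.2524.

z = -1.1447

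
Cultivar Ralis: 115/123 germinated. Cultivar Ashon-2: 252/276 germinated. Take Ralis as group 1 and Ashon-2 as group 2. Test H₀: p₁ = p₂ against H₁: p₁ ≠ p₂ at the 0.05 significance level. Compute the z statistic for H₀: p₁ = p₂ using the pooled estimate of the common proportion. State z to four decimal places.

z = 0.7443

p̂₁ = 115/123 ≈ 0.934959, p̂₂ = 252/276 ≈ 0.913043.
Pooled p̂ = (115+252)/(123+276) = 367/399 = 0.919799.
SE = √(p̂(1−p̂)(1/n₁+1/n₂)) = √(0.919799·0.080201·0.0117533) = √(0.00086702) = 0.029445.
z = (0.934959 − 0.913043)/0.029445 = 0.021916/0.029445 = 0.7443.
p-value = 2·P(Z > 0.744) ≈ 0.4567; since p > α = 0.05, fail to reject H₀.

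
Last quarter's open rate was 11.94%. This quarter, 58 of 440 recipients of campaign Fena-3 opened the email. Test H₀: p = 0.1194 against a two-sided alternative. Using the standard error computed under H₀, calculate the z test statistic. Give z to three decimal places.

p̂ = 58/440 = 0.13182.
Under H₀, SE = √(0.1194·0.8806/440) = √(0.000238963) = 0.01546.
z = (0.13182 − 0.1194)/0.01546 = 0.01242/0.01546 = 0.803.
p-value = 2·P(Z > 0.803) ≈ 0.4218.

z = 0.803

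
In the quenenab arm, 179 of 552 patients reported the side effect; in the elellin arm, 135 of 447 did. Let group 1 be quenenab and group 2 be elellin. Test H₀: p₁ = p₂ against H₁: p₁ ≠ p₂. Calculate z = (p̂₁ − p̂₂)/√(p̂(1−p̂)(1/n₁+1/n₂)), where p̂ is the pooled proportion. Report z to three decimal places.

z = 0.754

p̂₁ = 179/552 = 0.32428, p̂₂ = 135/447 = 0.30201.
Pooled p̂ = (179+135)/(552+447) = 314/999 = 0.31431.
SE = √(p̂(1−p̂)(1/n₁+1/n₂)) = √(0.31431·0.68569·0.00404873) = √(0.000872586) = 0.02954.
z = (0.32428 − 0.30201)/0.02954 = 0.02227/0.02954 = 0.754.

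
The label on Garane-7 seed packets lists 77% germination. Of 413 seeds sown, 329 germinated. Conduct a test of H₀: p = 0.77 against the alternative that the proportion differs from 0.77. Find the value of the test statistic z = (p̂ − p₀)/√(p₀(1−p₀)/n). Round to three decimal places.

z = 1.285

p̂ = 329/413 ≈ 0.79661.
SE = √(p₀(1−p₀)/n) = √(0.1771/413) = 0.02071.
z = (0.79661 − 0.77)/0.02071 = 0.02661/0.02071 = 1.285.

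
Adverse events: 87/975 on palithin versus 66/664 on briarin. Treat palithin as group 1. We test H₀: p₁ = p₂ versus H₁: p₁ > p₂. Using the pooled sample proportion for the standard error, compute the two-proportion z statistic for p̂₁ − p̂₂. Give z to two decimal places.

p̂₁ = 87/975 = 0.08923, p̂₂ = 66/664 = 0.09940.
Pooled p̂ = (87+66)/(975+664) = 153/1639 = 0.09335.
SE = √(0.0846355 × 0.00253167) = 0.01464.
z = (0.08923 − 0.09940)/0.01464 = -0.01017/0.01464 = -0.69.
p-value = P(Z > -0.695) ≈ 0.7563.

z = -0.69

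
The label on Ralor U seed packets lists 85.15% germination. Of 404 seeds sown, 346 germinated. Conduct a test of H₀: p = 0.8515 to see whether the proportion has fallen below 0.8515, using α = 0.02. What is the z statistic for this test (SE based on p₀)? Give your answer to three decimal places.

p̂ = 346/404 ≈ 0.85644.
Under H₀, SE = √(0.8515·0.1485/404) = √(0.000312989) = 0.01769.
z = (0.85644 − 0.8515)/0.01769 = 0.00494/0.01769 = 0.279.
p-value = P(Z < 0.279) ≈ 0.6099; since p > α = 0.02, fail to reject H₀.

z = 0.279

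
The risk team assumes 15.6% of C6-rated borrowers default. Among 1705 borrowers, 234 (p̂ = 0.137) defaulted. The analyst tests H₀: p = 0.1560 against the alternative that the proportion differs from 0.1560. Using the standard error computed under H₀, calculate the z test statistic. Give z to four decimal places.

z = -2.1344

p̂ = 234/1705 ≈ 0.137243.
SE = √(p₀(1−p₀)/n) = √(0.13166/1705) = 0.008788.
z = (0.137243 − 0.156)/0.008788 = -0.018757/0.008788 = -2.1344.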